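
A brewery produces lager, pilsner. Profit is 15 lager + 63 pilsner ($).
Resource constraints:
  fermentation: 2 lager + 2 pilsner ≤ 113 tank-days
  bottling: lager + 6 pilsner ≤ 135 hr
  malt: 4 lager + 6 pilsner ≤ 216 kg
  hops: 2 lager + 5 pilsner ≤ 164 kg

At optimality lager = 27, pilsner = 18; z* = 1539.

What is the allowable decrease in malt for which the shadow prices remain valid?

Binding constraints: bottling, malt. The basis is B = [[1,6],[4,6]] with det -18.
Per unit decrease in malt, x* moves by d = (-0.3333, 0.0556).
The basis stays optimal until lager reaches 0; allowable decrease = 81 kg.

81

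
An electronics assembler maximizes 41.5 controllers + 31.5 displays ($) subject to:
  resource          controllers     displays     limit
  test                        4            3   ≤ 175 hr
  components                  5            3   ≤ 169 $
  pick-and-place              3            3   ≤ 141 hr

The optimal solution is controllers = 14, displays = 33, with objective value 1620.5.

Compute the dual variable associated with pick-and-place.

5.5

At the optimum: test uses 155 of 175 (slack = 20); components uses 169 of 169 (binding); pick-and-place uses 141 of 141 (binding).
Slack constraints have shadow price 0 (complementary slackness).
Dual feasibility on the basic columns requires 5·y_components + 3·y_pick-and-place = 41.5, 3·y_components + 3·y_pick-and-place = 31.5.
This yields shadow prices y_components = 5, y_pick-and-place = 5.5.
Shadow price of pick-and-place = 5.5.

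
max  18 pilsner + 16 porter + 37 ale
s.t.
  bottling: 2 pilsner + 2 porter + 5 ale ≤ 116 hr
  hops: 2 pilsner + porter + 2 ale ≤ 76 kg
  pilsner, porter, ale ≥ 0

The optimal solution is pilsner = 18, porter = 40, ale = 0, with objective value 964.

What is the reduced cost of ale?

Check each constraint at x*: bottling 116/116 (tight); hops 76/76 (tight).
The binding rows give the dual system: 2·y_bottling + 2·y_hops = 18 and 2·y_bottling + 1·y_hops = 16.
→ y_bottling = 7 and y_hops = 2.
Reduced cost of ale: c₃ − yᵀa₃ = 37 − (7·5 + 2·2) = 37 − 39 = -2.

-2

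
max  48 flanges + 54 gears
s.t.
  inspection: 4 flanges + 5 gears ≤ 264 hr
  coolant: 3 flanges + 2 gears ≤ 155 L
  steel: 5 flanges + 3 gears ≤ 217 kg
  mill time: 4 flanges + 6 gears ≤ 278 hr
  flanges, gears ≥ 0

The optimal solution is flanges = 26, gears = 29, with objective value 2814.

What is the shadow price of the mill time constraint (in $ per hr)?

7

At the optimum: inspection uses 249 of 264 (slack = 15); coolant uses 136 of 155 (slack = 19); steel uses 217 of 217 (binding); mill time uses 278 of 278 (binding).
By complementary slackness, y = 0 for the non-binding constraints.
From A_Bᵀ y = c: 5·y_steel + 4·y_mill time = 48; 3·y_steel + 6·y_mill time = 54.
This yields shadow prices y_steel = 4, y_mill time = 7.
Shadow price of mill time = 7.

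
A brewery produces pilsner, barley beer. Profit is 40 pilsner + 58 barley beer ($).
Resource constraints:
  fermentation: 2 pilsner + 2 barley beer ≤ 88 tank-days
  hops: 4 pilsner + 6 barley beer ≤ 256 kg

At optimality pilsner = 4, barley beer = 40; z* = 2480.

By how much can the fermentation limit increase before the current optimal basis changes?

Binding constraints: fermentation, hops. The basis is B = [[2,2],[4,6]] with det 4.
Per unit increase in fermentation, x* moves by d = (1.5, -1).
The basis stays optimal until barley beer reaches 0; allowable increase = 40 tank-days.

40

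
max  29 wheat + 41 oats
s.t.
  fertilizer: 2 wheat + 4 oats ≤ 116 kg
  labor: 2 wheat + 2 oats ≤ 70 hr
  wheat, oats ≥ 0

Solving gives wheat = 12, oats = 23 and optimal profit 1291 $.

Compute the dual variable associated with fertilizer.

Both fertilizer and labor are binding at x*.
Dual feasibility on the basic columns requires 2·y_fertilizer + 2·y_labor = 29, 4·y_fertilizer + 2·y_labor = 41.
Solving: y_fertilizer = 6, y_labor = 8.5.
Shadow price of fertilizer = 6.

6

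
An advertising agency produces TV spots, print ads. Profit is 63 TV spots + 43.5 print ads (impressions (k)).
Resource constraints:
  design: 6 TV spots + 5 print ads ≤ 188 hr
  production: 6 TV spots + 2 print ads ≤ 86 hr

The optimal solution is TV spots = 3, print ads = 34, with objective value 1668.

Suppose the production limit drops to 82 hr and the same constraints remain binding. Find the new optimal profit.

Both design and production are binding at x*.
From A_Bᵀ y = c: 6·y_design + 6·y_production = 63; 5·y_design + 2·y_production = 43.5.
→ y_design = 7.5 and y_production = 3.
Δz = y_production·Δb = 3 × (-4) = -12, so new z* = 1668 − 12 = 1656.

1656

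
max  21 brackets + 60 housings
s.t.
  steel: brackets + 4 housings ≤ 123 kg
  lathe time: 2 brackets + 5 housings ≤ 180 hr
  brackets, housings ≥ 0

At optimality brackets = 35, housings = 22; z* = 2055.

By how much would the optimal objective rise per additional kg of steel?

5

Both steel and lathe time are binding at x*.
The binding rows give the dual system: 1·y_steel + 2·y_lathe time = 21 and 4·y_steel + 5·y_lathe time = 60.
→ y_steel = 5 and y_lathe time = 8.
Shadow price of steel = 5.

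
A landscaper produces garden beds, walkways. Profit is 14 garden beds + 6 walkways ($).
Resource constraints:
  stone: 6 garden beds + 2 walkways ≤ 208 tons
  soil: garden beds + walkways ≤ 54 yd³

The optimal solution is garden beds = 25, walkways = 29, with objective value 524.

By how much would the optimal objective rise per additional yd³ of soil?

Both stone and soil are binding at x*.
From A_Bᵀ y = c: 6·y_stone + 1·y_soil = 14; 2·y_stone + 1·y_soil = 6.
Solving: y_stone = 2, y_soil = 2.
Shadow price of soil = 2.

2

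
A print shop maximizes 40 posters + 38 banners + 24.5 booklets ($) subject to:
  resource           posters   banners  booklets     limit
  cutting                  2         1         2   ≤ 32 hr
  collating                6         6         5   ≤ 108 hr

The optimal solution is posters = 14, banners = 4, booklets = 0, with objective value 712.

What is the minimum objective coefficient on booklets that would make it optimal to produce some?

34

Check each constraint at x*: cutting 32/32 (tight); collating 108/108 (tight).
Dual feasibility on the basic columns requires 2·y_cutting + 6·y_collating = 40, 1·y_cutting + 6·y_collating = 38.
This yields shadow prices y_cutting = 2, y_collating = 6.
booklets enters the basis when its profit ≥ yᵀa₃ = 2·2 + 6·5 = 34.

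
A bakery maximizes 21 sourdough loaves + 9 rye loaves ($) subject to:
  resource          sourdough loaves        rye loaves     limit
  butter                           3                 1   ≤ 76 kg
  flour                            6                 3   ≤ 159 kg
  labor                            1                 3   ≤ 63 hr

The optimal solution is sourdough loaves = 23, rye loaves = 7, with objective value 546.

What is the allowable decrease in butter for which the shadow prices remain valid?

3.8

Binding constraints: butter, flour. The basis is B = [[3,1],[6,3]] with det 3.
Per unit decrease in butter, x* moves by d = (-1, 2).
The basis stays optimal until labor becomes binding; allowable decrease = 3.8 kg.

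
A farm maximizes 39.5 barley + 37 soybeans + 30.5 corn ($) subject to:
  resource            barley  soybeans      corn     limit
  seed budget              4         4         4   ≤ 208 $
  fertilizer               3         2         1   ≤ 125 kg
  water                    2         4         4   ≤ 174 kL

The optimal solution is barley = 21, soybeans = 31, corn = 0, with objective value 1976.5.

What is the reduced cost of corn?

-4

At the optimum: seed budget uses 208 of 208 (binding); fertilizer uses 125 of 125 (binding); water uses 166 of 174 (slack = 8).
Since water is not tight, its dual is 0.
The binding rows give the dual system: 4·y_seed budget + 3·y_fertilizer = 39.5 and 4·y_seed budget + 2·y_fertilizer = 37.
Solving: y_seed budget = 8, y_fertilizer = 2.5.
Reduced cost of corn: c₃ − yᵀa₃ = 30.5 − (8·4 + 2.5·1) = 30.5 − 34.5 = -4.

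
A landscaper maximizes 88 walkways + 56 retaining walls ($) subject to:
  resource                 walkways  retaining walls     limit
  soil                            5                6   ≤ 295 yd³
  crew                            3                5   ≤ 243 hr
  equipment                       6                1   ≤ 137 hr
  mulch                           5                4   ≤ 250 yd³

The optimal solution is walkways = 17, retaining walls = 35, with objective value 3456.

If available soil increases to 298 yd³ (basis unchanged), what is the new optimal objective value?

Check each constraint at x*: soil 295/295 (tight); crew 226/243 (slack 17); equipment 137/137 (tight); mulch 225/250 (slack 25).
By complementary slackness, y = 0 for the non-binding constraints.
From A_Bᵀ y = c: 5·y_soil + 6·y_equipment = 88; 6·y_soil + 1·y_equipment = 56.
This yields shadow prices y_soil = 8, y_equipment = 8.
Δz = y_soil·Δb = 8 × (3) = 24, so new z* = 3456 + 24 = 3480.

3480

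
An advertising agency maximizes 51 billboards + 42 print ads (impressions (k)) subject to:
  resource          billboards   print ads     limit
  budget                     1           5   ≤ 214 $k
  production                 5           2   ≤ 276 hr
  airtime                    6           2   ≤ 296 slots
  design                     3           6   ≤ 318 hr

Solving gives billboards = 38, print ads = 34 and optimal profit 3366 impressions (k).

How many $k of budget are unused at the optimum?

6

budget used = 1·38 + 5·34 = 208; slack = 214 − 208 = 6.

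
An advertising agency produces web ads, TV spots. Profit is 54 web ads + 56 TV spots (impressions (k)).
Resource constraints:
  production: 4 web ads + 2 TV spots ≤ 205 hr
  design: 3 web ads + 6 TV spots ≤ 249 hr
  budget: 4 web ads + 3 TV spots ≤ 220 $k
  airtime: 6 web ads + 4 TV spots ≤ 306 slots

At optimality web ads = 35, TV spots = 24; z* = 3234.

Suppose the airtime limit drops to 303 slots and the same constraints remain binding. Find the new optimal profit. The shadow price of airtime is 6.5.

Δb = -3, so new z* = 3234 + (6.5)·(-3) = 3234 − 19.5 = 3214.5.

3214.5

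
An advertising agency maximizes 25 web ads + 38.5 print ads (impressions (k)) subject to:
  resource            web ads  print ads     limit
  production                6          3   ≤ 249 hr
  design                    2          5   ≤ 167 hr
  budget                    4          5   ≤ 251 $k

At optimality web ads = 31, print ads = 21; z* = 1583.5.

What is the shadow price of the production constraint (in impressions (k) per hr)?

2

Binding: production and design. Non-binding: budget (22 unused).
Since budget is not tight, its dual is 0.
From A_Bᵀ y = c: 6·y_production + 2·y_design = 25; 3·y_production + 5·y_design = 38.5.
This yields shadow prices y_production = 2, y_design = 6.5.
Shadow price of production = 2.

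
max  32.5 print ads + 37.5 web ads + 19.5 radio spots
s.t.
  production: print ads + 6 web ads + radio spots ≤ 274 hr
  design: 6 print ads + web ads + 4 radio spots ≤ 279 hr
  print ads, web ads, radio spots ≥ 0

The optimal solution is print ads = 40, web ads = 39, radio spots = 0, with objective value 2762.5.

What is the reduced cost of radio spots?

-4

Check each constraint at x*: production 274/274 (tight); design 279/279 (tight).
Dual feasibility on the basic columns requires 1·y_production + 6·y_design = 32.5, 6·y_production + 1·y_design = 37.5.
Solving: y_production = 5.5, y_design = 4.5.
Reduced cost of radio spots: c₃ − yᵀa₃ = 19.5 − (5.5·1 + 4.5·4) = 19.5 − 23.5 = -4.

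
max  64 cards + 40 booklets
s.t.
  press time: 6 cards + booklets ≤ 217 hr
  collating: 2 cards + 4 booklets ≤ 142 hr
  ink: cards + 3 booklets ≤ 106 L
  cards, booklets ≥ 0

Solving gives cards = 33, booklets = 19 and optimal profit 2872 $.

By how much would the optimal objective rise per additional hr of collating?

Check each constraint at x*: press time 217/217 (tight); collating 142/142 (tight); ink 90/106 (slack 16).
By complementary slackness, y = 0 for the non-binding constraint.
The binding rows give the dual system: 6·y_press time + 2·y_collating = 64 and 1·y_press time + 4·y_collating = 40.
Solving: y_press time = 8, y_collating = 8.
Shadow price of collating = 8.

8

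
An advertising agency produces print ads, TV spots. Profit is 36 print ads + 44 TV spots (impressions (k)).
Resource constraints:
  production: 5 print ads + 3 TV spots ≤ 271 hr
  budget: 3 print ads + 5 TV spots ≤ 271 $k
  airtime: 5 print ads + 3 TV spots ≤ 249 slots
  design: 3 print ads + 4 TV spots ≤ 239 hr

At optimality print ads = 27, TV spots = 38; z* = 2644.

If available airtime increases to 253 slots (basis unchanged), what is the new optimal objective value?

Binding: budget and airtime. Non-binding: production (22 unused), design (6 unused).
Slack constraints have shadow price 0 (complementary slackness).
The binding rows give the dual system: 3·y_budget + 5·y_airtime = 36 and 5·y_budget + 3·y_airtime = 44.
Solving: y_budget = 7, y_airtime = 3.
Δz = y_airtime·Δb = 3 × (4) = 12, so new z* = 2644 + 12 = 2656.

2656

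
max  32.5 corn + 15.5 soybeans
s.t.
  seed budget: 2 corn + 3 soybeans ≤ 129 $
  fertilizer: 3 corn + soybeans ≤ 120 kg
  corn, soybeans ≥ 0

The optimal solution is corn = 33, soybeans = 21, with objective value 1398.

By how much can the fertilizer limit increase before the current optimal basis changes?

73.5

Binding constraints: seed budget, fertilizer. The basis is B = [[2,3],[3,1]] with det -7.
Per unit increase in fertilizer, x* moves by d = (0.4286, -0.2857).
The basis stays optimal until soybeans reaches 0; allowable increase = 73.5 kg.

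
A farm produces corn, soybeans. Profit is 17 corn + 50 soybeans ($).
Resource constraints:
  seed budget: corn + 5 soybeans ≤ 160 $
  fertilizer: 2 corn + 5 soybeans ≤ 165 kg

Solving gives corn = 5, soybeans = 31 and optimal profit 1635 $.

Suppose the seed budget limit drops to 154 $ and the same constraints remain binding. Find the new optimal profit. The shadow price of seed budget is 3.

Δb = -6, so new z* = 1635 + (3)·(-6) = 1635 − 18 = 1617.

1617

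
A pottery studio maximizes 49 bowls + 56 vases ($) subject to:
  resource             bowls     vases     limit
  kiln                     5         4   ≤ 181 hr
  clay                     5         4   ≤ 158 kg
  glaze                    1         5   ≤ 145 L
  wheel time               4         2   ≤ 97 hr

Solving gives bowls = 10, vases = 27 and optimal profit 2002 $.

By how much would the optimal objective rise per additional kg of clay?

9

Binding: clay and glaze. Non-binding: kiln (23 unused), wheel time (3 unused).
Since kiln, wheel time are not tight, their duals are 0.
The binding rows give the dual system: 5·y_clay + 1·y_glaze = 49 and 4·y_clay + 5·y_glaze = 56.
This yields shadow prices y_clay = 9, y_glaze = 4.
Shadow price of clay = 9.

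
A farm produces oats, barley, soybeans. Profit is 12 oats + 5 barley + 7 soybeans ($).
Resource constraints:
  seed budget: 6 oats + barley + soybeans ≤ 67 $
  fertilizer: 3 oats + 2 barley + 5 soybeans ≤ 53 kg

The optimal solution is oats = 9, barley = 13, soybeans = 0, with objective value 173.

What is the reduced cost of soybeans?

Both seed budget and fertilizer are binding at x*.
The binding rows give the dual system: 6·y_seed budget + 3·y_fertilizer = 12 and 1·y_seed budget + 2·y_fertilizer = 5.
This yields shadow prices y_seed budget = 1, y_fertilizer = 2.
Reduced cost of soybeans: c₃ − yᵀa₃ = 7 − (1·1 + 2·5) = 7 − 11 = -4.

-4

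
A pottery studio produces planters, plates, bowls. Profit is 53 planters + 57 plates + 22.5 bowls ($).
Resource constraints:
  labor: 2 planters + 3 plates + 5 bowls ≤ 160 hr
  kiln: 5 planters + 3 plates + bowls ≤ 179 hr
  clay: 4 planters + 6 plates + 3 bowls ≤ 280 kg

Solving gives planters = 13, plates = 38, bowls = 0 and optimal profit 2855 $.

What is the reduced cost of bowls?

-3.5

At the optimum: labor uses 140 of 160 (slack = 20); kiln uses 179 of 179 (binding); clay uses 280 of 280 (binding).
By complementary slackness, y = 0 for the non-binding constraint.
The binding rows give the dual system: 5·y_kiln + 4·y_clay = 53 and 3·y_kiln + 6·y_clay = 57.
This yields shadow prices y_kiln = 5, y_clay = 7.
Reduced cost of bowls: c₃ − yᵀa₃ = 22.5 − (5·1 + 7·3) = 22.5 − 26 = -3.5.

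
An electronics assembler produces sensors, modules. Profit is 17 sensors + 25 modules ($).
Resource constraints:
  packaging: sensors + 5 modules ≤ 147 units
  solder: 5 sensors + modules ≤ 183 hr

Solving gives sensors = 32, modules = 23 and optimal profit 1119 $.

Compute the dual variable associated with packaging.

4.5

At the optimum: packaging uses 147 of 147 (binding); solder uses 183 of 183 (binding).
From A_Bᵀ y = c: 1·y_packaging + 5·y_solder = 17; 5·y_packaging + 1·y_solder = 25.
→ y_packaging = 4.5 and y_solder = 2.5.
Shadow price of packaging = 4.5.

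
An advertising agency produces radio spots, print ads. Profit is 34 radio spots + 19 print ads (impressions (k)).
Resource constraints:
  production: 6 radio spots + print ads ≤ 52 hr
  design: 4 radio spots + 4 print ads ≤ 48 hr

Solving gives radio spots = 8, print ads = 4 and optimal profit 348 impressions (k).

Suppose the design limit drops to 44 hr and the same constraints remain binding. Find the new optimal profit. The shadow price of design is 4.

332

Δb = -4, so new z* = 348 + (4)·(-4) = 348 − 16 = 332.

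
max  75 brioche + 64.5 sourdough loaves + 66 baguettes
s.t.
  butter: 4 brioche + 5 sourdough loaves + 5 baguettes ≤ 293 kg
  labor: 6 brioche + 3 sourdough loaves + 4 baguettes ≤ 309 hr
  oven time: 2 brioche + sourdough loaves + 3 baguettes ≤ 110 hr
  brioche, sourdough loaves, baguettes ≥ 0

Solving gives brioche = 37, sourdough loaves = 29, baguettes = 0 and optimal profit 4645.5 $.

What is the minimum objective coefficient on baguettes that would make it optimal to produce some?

71

Binding: butter and labor. Non-binding: oven time (7 unused).
By complementary slackness, y = 0 for the non-binding constraint.
The binding rows give the dual system: 4·y_butter + 6·y_labor = 75 and 5·y_butter + 3·y_labor = 64.5.
Solving: y_butter = 9, y_labor = 6.5.
baguettes enters the basis when its profit ≥ yᵀa₃ = 9·5 + 6.5·4 = 71.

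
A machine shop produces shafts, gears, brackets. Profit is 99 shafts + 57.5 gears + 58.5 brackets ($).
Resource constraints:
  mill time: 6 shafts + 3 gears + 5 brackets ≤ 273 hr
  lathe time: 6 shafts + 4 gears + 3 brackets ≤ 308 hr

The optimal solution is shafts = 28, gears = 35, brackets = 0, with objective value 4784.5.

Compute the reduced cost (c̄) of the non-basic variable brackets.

Both mill time and lathe time are binding at x*.
Dual feasibility on the basic columns requires 6·y_mill time + 6·y_lathe time = 99, 3·y_mill time + 4·y_lathe time = 57.5.
This yields shadow prices y_mill time = 8.5, y_lathe time = 8.
Reduced cost of brackets: c₃ − yᵀa₃ = 58.5 − (8.5·5 + 8·3) = 58.5 − 66.5 = -8.

-8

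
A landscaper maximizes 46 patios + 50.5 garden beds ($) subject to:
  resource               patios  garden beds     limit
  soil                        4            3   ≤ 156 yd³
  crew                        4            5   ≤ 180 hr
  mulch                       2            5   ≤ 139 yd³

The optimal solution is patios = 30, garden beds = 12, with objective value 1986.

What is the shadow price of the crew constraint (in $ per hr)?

Binding: soil and crew. Non-binding: mulch (19 unused).
By complementary slackness, y = 0 for the non-binding constraint.
The binding rows give the dual system: 4·y_soil + 4·y_crew = 46 and 3·y_soil + 5·y_crew = 50.5.
Solving: y_soil = 3.5, y_crew = 8.
Shadow price of crew = 8.

8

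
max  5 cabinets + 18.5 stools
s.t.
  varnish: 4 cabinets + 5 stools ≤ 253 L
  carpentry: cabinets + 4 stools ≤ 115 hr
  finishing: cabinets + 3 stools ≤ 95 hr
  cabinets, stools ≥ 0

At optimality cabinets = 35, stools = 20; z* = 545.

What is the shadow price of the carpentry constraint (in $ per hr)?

3.5

Check each constraint at x*: varnish 240/253 (slack 13); carpentry 115/115 (tight); finishing 95/95 (tight).
By complementary slackness, y = 0 for the non-binding constraint.
The binding rows give the dual system: 1·y_carpentry + 1·y_finishing = 5 and 4·y_carpentry + 3·y_finishing = 18.5.
Solving: y_carpentry = 3.5, y_finishing = 1.5.
Shadow price of carpentry = 3.5.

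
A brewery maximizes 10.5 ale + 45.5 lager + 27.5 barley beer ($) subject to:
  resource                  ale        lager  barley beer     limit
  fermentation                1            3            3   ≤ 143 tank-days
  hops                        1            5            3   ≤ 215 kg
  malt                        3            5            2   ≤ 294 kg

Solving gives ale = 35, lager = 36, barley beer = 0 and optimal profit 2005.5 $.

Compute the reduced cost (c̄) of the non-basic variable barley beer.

Binding: fermentation and hops. Non-binding: malt (9 unused).
Slack constraints have shadow price 0 (complementary slackness).
Dual feasibility on the basic columns requires 1·y_fermentation + 1·y_hops = 10.5, 3·y_fermentation + 5·y_hops = 45.5.
→ y_fermentation = 3.5 and y_hops = 7.
Reduced cost of barley beer: c₃ − yᵀa₃ = 27.5 − (3.5·3 + 7·3) = 27.5 − 31.5 = -4.

-4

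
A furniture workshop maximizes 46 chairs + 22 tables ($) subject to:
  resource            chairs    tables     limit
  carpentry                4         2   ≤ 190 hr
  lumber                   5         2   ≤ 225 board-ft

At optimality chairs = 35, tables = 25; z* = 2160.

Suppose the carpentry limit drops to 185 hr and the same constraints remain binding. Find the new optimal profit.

Both carpentry and lumber are binding at x*.
The binding rows give the dual system: 4·y_carpentry + 5·y_lumber = 46 and 2·y_carpentry + 2·y_lumber = 22.
Solving: y_carpentry = 9, y_lumber = 2.
Δz = y_carpentry·Δb = 9 × (-5) = -45, so new z* = 2160 − 45 = 2115.

2115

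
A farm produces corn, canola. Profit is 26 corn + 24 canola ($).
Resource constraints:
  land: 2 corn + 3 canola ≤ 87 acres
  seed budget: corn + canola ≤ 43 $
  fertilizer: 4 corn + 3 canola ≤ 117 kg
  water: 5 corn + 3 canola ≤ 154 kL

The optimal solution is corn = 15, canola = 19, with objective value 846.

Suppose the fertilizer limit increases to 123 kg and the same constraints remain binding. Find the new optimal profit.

At the optimum: land uses 87 of 87 (binding); seed budget uses 34 of 43 (slack = 9); fertilizer uses 117 of 117 (binding); water uses 132 of 154 (slack = 22).
Slack constraints have shadow price 0 (complementary slackness).
The binding rows give the dual system: 2·y_land + 4·y_fertilizer = 26 and 3·y_land + 3·y_fertilizer = 24.
This yields shadow prices y_land = 3, y_fertilizer = 5.
Δz = y_fertilizer·Δb = 5 × (6) = 30, so new z* = 846 + 30 = 876.

876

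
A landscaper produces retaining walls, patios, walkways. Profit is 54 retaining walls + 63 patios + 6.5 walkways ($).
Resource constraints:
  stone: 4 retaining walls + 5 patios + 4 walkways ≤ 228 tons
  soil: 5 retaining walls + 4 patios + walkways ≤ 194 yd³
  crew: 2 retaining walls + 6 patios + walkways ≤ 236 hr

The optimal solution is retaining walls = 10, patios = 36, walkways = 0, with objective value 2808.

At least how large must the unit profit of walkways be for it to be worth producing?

13.5

At the optimum: stone uses 220 of 228 (slack = 8); soil uses 194 of 194 (binding); crew uses 236 of 236 (binding).
By complementary slackness, y = 0 for the non-binding constraint.
Dual feasibility on the basic columns requires 5·y_soil + 2·y_crew = 54, 4·y_soil + 6·y_crew = 63.
This yields shadow prices y_soil = 9, y_crew = 4.5.
walkways enters the basis when its profit ≥ yᵀa₃ = 9·1 + 4.5·1 = 13.5.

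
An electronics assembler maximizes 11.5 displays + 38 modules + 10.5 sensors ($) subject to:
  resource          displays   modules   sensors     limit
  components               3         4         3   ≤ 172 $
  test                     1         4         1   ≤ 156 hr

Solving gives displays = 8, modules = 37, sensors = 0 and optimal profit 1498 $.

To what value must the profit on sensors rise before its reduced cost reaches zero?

Both components and test are binding at x*.
Dual feasibility on the basic columns requires 3·y_components + 1·y_test = 11.5, 4·y_components + 4·y_test = 38.
Solving: y_components = 1, y_test = 8.5.
sensors enters the basis when its profit ≥ yᵀa₃ = 1·3 + 8.5·1 = 11.5.

11.5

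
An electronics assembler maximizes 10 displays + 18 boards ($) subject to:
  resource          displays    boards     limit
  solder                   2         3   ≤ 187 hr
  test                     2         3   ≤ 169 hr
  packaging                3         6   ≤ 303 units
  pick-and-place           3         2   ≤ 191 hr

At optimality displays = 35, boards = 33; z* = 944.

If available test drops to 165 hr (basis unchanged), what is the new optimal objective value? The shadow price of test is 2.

936

Δb = -4, so new z* = 944 + (2)·(-4) = 944 − 8 = 936.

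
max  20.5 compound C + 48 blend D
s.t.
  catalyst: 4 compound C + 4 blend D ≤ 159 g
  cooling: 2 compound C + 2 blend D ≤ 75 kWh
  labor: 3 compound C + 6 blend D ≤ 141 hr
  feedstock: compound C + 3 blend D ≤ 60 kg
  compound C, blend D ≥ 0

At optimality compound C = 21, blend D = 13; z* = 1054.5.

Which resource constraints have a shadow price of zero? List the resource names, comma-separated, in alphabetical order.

catalyst, cooling

catalyst: 136/159 (slack 23)
cooling: 68/75 (slack 7)
labor: 141/141 (binding)
feedstock: 60/60 (binding)
By complementary slackness, a constraint with positive slack has shadow price 0 → catalyst, cooling.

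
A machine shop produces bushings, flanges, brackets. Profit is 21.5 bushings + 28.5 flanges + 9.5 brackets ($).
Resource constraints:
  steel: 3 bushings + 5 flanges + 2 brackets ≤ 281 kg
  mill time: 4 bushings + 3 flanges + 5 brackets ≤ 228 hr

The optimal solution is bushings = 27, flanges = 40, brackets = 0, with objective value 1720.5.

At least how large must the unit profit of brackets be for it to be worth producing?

Check each constraint at x*: steel 281/281 (tight); mill time 228/228 (tight).
From A_Bᵀ y = c: 3·y_steel + 4·y_mill time = 21.5; 5·y_steel + 3·y_mill time = 28.5.
→ y_steel = 4.5 and y_mill time = 2.
brackets enters the basis when its profit ≥ yᵀa₃ = 4.5·2 + 2·5 = 19.

19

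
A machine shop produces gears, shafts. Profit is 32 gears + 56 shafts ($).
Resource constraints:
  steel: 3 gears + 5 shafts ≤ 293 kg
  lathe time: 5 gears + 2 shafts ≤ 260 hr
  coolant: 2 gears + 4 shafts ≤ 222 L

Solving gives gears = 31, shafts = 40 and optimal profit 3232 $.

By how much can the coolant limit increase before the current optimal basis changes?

Binding constraints: steel, coolant. The basis is B = [[3,5],[2,4]] with det 2.
Per unit increase in coolant, x* moves by d = (-2.5, 1.5).
The basis stays optimal until gears reaches 0; allowable increase = 12.4 L.

12.4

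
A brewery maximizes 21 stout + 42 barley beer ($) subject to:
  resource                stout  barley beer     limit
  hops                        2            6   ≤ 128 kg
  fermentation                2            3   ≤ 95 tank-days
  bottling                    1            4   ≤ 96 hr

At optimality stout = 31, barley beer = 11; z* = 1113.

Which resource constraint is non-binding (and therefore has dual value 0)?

bottling

hops: 128/128 (binding)
fermentation: 95/95 (binding)
bottling: 75/96 (slack 21)
By complementary slackness, a constraint with positive slack has shadow price 0 → bottling.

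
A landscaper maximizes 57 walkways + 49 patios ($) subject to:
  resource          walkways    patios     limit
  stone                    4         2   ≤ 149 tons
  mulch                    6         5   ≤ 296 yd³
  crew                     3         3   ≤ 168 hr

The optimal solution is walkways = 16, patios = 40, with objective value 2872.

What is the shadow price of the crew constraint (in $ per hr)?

3

Binding: mulch and crew. Non-binding: stone (5 unused).
By complementary slackness, y = 0 for the non-binding constraint.
The binding rows give the dual system: 6·y_mulch + 3·y_crew = 57 and 5·y_mulch + 3·y_crew = 49.
→ y_mulch = 8 and y_crew = 3.
Shadow price of crew = 3.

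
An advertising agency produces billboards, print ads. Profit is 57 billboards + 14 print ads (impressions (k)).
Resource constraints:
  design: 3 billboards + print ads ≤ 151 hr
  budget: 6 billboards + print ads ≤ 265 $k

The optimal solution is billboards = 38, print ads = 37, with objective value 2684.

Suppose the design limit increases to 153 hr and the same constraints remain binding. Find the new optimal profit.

2702

Check each constraint at x*: design 151/151 (tight); budget 265/265 (tight).
Dual feasibility on the basic columns requires 3·y_design + 6·y_budget = 57, 1·y_design + 1·y_budget = 14.
→ y_design = 9 and y_budget = 5.
Δz = y_design·Δb = 9 × (2) = 18, so new z* = 2684 + 18 = 2702.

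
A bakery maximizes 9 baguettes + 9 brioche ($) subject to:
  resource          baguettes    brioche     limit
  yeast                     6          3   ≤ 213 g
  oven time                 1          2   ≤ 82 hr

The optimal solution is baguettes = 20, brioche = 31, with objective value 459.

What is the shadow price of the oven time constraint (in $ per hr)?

3

At the optimum: yeast uses 213 of 213 (binding); oven time uses 82 of 82 (binding).
Dual feasibility on the basic columns requires 6·y_yeast + 1·y_oven time = 9, 3·y_yeast + 2·y_oven time = 9.
This yields shadow prices y_yeast = 1, y_oven time = 3.
Shadow price of oven time = 3.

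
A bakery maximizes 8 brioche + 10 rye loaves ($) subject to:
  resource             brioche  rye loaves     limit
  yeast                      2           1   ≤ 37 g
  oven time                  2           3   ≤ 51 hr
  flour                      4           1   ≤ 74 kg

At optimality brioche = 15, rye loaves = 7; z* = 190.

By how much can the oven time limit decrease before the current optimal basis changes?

Binding constraints: yeast, oven time. The basis is B = [[2,1],[2,3]] with det 4.
Per unit decrease in oven time, x* moves by d = (0.25, -0.5).
The basis stays optimal until rye loaves reaches 0; allowable decrease = 14 hr.

14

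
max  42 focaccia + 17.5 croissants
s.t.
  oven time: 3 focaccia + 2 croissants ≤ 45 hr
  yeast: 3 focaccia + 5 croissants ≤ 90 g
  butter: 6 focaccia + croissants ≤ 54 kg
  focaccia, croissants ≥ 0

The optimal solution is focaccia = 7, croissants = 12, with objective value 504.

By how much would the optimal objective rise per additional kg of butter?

At the optimum: oven time uses 45 of 45 (binding); yeast uses 81 of 90 (slack = 9); butter uses 54 of 54 (binding).
Slack constraints have shadow price 0 (complementary slackness).
From A_Bᵀ y = c: 3·y_oven time + 6·y_butter = 42; 2·y_oven time + 1·y_butter = 17.5.
Solving: y_oven time = 7, y_butter = 3.5.
Shadow price of butter = 3.5.

3.5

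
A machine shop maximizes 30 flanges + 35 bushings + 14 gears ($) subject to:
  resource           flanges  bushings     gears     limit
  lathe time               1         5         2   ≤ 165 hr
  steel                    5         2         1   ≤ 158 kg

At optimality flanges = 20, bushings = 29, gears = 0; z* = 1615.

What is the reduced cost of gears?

-1

Both lathe time and steel are binding at x*.
Dual feasibility on the basic columns requires 1·y_lathe time + 5·y_steel = 30, 5·y_lathe time + 2·y_steel = 35.
→ y_lathe time = 5 and y_steel = 5.
Reduced cost of gears: c₃ − yᵀa₃ = 14 − (5·2 + 5·1) = 14 − 15 = -1.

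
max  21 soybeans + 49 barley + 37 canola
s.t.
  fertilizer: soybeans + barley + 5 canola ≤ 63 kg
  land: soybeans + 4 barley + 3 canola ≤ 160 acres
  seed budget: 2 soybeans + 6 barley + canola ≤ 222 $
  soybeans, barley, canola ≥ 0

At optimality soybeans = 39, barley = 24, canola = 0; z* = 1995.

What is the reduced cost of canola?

-5

At the optimum: fertilizer uses 63 of 63 (binding); land uses 135 of 160 (slack = 25); seed budget uses 222 of 222 (binding).
Slack constraints have shadow price 0 (complementary slackness).
Dual feasibility on the basic columns requires 1·y_fertilizer + 2·y_seed budget = 21, 1·y_fertilizer + 6·y_seed budget = 49.
Solving: y_fertilizer = 7, y_seed budget = 7.
Reduced cost of canola: c₃ − yᵀa₃ = 37 − (7·5 + 7·1) = 37 − 42 = -5.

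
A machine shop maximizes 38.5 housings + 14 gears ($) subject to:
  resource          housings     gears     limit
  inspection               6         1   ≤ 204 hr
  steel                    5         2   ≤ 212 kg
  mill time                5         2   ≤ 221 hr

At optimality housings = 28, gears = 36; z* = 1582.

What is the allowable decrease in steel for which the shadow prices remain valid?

Binding constraints: inspection, steel. The basis is B = [[6,1],[5,2]] with det 7.
Per unit decrease in steel, x* moves by d = (0.1429, -0.8571).
The basis stays optimal until gears reaches 0; allowable decrease = 42 kg.

42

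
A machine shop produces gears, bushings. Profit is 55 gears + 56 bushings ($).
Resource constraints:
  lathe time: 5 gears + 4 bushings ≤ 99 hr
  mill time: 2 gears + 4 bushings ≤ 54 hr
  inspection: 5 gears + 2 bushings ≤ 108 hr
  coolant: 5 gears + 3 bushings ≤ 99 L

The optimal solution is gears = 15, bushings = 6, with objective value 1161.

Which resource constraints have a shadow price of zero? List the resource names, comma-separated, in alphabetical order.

coolant, inspection

lathe time: 99/99 (binding)
mill time: 54/54 (binding)
inspection: 87/108 (slack 21)
coolant: 93/99 (slack 6)
By complementary slackness, a constraint with positive slack has shadow price 0 → coolant, inspection.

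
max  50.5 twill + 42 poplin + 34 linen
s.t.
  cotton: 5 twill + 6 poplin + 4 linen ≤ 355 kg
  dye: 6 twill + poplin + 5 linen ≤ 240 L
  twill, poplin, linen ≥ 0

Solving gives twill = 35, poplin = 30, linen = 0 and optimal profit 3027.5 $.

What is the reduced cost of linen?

-7

At the optimum: cotton uses 355 of 355 (binding); dye uses 240 of 240 (binding).
Dual feasibility on the basic columns requires 5·y_cotton + 6·y_dye = 50.5, 6·y_cotton + 1·y_dye = 42.
Solving: y_cotton = 6.5, y_dye = 3.
Reduced cost of linen: c₃ − yᵀa₃ = 34 − (6.5·4 + 3·5) = 34 − 41 = -7.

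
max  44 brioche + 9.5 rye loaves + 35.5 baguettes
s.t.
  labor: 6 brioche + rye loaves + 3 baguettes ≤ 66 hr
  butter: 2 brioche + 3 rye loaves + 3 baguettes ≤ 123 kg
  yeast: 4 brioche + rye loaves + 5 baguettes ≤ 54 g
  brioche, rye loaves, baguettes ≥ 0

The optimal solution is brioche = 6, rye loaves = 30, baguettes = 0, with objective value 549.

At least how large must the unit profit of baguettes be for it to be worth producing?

41.5

At the optimum: labor uses 66 of 66 (binding); butter uses 102 of 123 (slack = 21); yeast uses 54 of 54 (binding).
By complementary slackness, y = 0 for the non-binding constraint.
The binding rows give the dual system: 6·y_labor + 4·y_yeast = 44 and 1·y_labor + 1·y_yeast = 9.5.
→ y_labor = 3 and y_yeast = 6.5.
baguettes enters the basis when its profit ≥ yᵀa₃ = 3·3 + 6.5·5 = 41.5.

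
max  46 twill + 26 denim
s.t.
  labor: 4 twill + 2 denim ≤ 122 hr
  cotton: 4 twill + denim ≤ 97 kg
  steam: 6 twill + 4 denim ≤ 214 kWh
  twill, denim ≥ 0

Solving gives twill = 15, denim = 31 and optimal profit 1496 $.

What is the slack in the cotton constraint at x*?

6

cotton used = 4·15 + 1·31 = 91; slack = 97 − 91 = 6.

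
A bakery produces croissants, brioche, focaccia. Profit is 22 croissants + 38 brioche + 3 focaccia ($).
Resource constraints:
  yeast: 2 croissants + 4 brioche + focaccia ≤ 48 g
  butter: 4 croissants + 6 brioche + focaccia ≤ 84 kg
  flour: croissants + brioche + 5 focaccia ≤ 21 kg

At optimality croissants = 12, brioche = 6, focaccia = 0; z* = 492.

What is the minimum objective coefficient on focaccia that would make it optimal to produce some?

8

At the optimum: yeast uses 48 of 48 (binding); butter uses 84 of 84 (binding); flour uses 18 of 21 (slack = 3).
Since flour is not tight, its dual is 0.
The binding rows give the dual system: 2·y_yeast + 4·y_butter = 22 and 4·y_yeast + 6·y_butter = 38.
Solving: y_yeast = 5, y_butter = 3.
focaccia enters the basis when its profit ≥ yᵀa₃ = 5·1 + 3·1 = 8.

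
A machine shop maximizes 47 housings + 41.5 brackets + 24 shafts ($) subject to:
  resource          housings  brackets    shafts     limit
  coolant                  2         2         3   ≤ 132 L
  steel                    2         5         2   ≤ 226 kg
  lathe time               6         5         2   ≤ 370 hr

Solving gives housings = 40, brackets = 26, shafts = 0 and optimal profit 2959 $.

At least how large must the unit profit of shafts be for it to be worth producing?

Check each constraint at x*: coolant 132/132 (tight); steel 210/226 (slack 16); lathe time 370/370 (tight).
By complementary slackness, y = 0 for the non-binding constraint.
From A_Bᵀ y = c: 2·y_coolant + 6·y_lathe time = 47; 2·y_coolant + 5·y_lathe time = 41.5.
Solving: y_coolant = 7, y_lathe time = 5.5.
shafts enters the basis when its profit ≥ yᵀa₃ = 7·3 + 5.5·2 = 32.

32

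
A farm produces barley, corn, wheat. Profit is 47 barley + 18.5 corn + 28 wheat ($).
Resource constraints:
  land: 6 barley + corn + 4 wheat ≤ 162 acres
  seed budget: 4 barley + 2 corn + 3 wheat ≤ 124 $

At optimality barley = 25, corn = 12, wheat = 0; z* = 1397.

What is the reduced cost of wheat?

-6

Both land and seed budget are binding at x*.
From A_Bᵀ y = c: 6·y_land + 4·y_seed budget = 47; 1·y_land + 2·y_seed budget = 18.5.
→ y_land = 2.5 and y_seed budget = 8.
Reduced cost of wheat: c₃ − yᵀa₃ = 28 − (2.5·4 + 8·3) = 28 − 34 = -6.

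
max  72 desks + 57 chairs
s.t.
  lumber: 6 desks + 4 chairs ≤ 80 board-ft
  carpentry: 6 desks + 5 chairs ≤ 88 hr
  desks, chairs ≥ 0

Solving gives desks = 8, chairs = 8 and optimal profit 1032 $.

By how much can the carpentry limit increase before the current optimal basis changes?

12

Binding constraints: lumber, carpentry. The basis is B = [[6,4],[6,5]] with det 6.
Per unit increase in carpentry, x* moves by d = (-0.6667, 1).
The basis stays optimal until desks reaches 0; allowable increase = 12 hr.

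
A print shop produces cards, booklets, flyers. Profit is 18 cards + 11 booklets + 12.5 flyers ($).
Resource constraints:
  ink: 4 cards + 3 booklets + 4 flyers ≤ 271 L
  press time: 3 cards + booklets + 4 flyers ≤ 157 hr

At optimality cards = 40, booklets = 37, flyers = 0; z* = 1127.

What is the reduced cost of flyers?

-7.5

Both ink and press time are binding at x*.
Dual feasibility on the basic columns requires 4·y_ink + 3·y_press time = 18, 3·y_ink + 1·y_press time = 11.
This yields shadow prices y_ink = 3, y_press time = 2.
Reduced cost of flyers: c₃ − yᵀa₃ = 12.5 − (3·4 + 2·4) = 12.5 − 20 = -7.5.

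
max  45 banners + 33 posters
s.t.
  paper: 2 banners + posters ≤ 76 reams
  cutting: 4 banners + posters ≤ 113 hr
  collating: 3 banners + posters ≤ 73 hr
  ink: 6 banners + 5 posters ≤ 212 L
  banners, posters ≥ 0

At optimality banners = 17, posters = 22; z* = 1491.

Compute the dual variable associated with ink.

At the optimum: paper uses 56 of 76 (slack = 20); cutting uses 90 of 113 (slack = 23); collating uses 73 of 73 (binding); ink uses 212 of 212 (binding).
By complementary slackness, y = 0 for the non-binding constraints.
The binding rows give the dual system: 3·y_collating + 6·y_ink = 45 and 1·y_collating + 5·y_ink = 33.
Solving: y_collating = 3, y_ink = 6.
Shadow price of ink = 6.

6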